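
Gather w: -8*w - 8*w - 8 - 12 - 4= -16*w - 24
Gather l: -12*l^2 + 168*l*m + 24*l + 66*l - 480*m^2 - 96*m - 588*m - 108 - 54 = -12*l^2 + l*(168*m + 90) - 480*m^2 - 684*m - 162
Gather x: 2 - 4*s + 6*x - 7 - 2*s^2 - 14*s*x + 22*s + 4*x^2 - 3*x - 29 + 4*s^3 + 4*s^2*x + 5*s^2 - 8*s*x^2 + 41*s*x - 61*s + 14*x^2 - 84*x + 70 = 4*s^3 + 3*s^2 - 43*s + x^2*(18 - 8*s) + x*(4*s^2 + 27*s - 81) + 36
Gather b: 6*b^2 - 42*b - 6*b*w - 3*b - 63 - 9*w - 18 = 6*b^2 + b*(-6*w - 45) - 9*w - 81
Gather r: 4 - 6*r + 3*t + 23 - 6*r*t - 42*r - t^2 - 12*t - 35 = r*(-6*t - 48) - t^2 - 9*t - 8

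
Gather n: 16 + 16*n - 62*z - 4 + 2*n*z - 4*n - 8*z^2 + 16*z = n*(2*z + 12) - 8*z^2 - 46*z + 12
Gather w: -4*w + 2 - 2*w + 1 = 3 - 6*w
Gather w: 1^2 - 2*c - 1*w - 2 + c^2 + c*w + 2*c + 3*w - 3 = c^2 + w*(c + 2) - 4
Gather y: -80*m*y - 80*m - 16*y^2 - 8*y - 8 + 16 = -80*m - 16*y^2 + y*(-80*m - 8) + 8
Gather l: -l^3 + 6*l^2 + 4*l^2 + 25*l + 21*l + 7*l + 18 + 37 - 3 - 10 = -l^3 + 10*l^2 + 53*l + 42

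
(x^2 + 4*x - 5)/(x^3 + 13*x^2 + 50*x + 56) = (x^2 + 4*x - 5)/(x^3 + 13*x^2 + 50*x + 56)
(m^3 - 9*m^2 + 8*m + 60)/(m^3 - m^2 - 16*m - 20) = (m - 6)/(m + 2)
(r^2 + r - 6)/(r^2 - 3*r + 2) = (r + 3)/(r - 1)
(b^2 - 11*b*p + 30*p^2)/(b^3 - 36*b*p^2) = (b - 5*p)/(b*(b + 6*p))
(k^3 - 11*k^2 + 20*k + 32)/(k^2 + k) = k - 12 + 32/k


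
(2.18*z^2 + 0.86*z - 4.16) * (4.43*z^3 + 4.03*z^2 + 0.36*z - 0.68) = 9.6574*z^5 + 12.5952*z^4 - 14.1782*z^3 - 17.9376*z^2 - 2.0824*z + 2.8288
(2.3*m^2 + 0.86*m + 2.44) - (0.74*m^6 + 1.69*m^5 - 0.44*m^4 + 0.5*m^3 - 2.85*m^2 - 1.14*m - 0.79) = -0.74*m^6 - 1.69*m^5 + 0.44*m^4 - 0.5*m^3 + 5.15*m^2 + 2.0*m + 3.23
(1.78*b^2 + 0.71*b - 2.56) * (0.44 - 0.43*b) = -0.7654*b^3 + 0.4779*b^2 + 1.4132*b - 1.1264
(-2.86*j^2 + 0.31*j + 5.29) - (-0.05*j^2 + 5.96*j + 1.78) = -2.81*j^2 - 5.65*j + 3.51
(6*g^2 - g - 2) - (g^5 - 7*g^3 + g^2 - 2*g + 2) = -g^5 + 7*g^3 + 5*g^2 + g - 4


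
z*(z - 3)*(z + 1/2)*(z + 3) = z^4 + z^3/2 - 9*z^2 - 9*z/2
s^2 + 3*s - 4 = (s - 1)*(s + 4)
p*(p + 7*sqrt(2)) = p^2 + 7*sqrt(2)*p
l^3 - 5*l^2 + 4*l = l*(l - 4)*(l - 1)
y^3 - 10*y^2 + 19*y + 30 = (y - 6)*(y - 5)*(y + 1)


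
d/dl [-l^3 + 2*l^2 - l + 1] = -3*l^2 + 4*l - 1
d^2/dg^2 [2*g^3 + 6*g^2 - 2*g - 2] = 12*g + 12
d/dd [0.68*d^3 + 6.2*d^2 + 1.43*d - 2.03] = 2.04*d^2 + 12.4*d + 1.43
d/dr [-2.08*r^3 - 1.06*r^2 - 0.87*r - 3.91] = -6.24*r^2 - 2.12*r - 0.87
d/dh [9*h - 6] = 9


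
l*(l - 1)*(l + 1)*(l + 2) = l^4 + 2*l^3 - l^2 - 2*l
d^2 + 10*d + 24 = (d + 4)*(d + 6)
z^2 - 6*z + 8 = (z - 4)*(z - 2)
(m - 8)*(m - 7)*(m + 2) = m^3 - 13*m^2 + 26*m + 112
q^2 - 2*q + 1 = (q - 1)^2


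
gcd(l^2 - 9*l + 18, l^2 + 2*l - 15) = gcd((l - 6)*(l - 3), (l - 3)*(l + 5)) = l - 3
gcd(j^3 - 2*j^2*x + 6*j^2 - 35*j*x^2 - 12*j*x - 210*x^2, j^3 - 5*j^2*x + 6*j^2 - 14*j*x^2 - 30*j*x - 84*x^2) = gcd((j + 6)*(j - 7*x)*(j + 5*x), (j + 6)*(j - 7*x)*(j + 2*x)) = -j^2 + 7*j*x - 6*j + 42*x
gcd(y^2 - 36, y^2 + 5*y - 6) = y + 6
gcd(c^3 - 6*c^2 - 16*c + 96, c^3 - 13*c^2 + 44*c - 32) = c - 4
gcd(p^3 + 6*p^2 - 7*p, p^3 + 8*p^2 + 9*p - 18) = p - 1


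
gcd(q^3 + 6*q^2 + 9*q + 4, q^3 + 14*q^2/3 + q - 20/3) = q + 4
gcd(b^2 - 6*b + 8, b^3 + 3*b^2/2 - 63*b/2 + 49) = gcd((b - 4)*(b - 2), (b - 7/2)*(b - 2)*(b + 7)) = b - 2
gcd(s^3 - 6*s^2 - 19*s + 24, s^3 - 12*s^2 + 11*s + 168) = s^2 - 5*s - 24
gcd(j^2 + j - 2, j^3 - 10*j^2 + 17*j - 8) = j - 1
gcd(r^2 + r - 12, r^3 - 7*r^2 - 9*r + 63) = r - 3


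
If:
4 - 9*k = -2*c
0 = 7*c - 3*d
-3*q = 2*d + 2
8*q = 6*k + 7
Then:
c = -135/124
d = -315/124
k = 113/558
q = 191/186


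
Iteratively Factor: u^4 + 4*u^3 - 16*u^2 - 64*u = (u + 4)*(u^3 - 16*u) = (u + 4)^2*(u^2 - 4*u) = u*(u + 4)^2*(u - 4)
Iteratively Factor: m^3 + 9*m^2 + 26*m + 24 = (m + 3)*(m^2 + 6*m + 8) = (m + 3)*(m + 4)*(m + 2)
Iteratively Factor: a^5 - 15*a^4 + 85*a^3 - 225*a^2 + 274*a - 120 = (a - 2)*(a^4 - 13*a^3 + 59*a^2 - 107*a + 60) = (a - 4)*(a - 2)*(a^3 - 9*a^2 + 23*a - 15) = (a - 4)*(a - 3)*(a - 2)*(a^2 - 6*a + 5) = (a - 5)*(a - 4)*(a - 3)*(a - 2)*(a - 1)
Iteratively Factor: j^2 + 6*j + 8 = (j + 4)*(j + 2)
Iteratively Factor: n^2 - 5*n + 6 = (n - 3)*(n - 2)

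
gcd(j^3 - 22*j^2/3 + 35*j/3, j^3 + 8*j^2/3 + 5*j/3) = j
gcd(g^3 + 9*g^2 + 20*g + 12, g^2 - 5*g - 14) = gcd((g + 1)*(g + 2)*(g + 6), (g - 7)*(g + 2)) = g + 2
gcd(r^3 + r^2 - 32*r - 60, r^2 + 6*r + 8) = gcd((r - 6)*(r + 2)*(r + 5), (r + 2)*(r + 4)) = r + 2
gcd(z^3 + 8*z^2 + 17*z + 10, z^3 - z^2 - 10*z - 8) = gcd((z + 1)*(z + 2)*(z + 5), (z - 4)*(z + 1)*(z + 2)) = z^2 + 3*z + 2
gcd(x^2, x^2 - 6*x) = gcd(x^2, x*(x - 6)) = x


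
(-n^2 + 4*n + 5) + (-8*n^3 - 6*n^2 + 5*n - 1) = -8*n^3 - 7*n^2 + 9*n + 4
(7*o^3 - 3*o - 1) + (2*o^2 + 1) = 7*o^3 + 2*o^2 - 3*o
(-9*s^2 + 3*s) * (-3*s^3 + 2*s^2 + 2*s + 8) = 27*s^5 - 27*s^4 - 12*s^3 - 66*s^2 + 24*s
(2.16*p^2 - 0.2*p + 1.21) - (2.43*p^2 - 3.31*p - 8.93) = -0.27*p^2 + 3.11*p + 10.14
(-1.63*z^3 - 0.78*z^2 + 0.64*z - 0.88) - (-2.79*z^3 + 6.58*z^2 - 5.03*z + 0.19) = 1.16*z^3 - 7.36*z^2 + 5.67*z - 1.07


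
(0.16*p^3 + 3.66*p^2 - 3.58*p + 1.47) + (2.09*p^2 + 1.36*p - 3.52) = 0.16*p^3 + 5.75*p^2 - 2.22*p - 2.05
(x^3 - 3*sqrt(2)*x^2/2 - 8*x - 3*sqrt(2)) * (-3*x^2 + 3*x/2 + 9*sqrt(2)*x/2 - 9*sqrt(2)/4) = -3*x^5 + 3*x^4/2 + 9*sqrt(2)*x^4 - 9*sqrt(2)*x^3/2 + 21*x^3/2 - 27*sqrt(2)*x^2 - 21*x^2/4 - 27*x + 27*sqrt(2)*x/2 + 27/2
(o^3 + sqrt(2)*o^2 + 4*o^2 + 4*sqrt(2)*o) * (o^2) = o^5 + sqrt(2)*o^4 + 4*o^4 + 4*sqrt(2)*o^3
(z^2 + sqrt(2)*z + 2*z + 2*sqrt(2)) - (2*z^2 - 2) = -z^2 + sqrt(2)*z + 2*z + 2 + 2*sqrt(2)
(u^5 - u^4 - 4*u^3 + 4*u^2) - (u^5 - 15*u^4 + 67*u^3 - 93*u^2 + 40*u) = 14*u^4 - 71*u^3 + 97*u^2 - 40*u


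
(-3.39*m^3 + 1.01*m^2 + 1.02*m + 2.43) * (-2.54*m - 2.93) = 8.6106*m^4 + 7.3673*m^3 - 5.5501*m^2 - 9.1608*m - 7.1199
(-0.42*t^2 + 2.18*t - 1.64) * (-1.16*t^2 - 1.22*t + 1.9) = 0.4872*t^4 - 2.0164*t^3 - 1.5552*t^2 + 6.1428*t - 3.116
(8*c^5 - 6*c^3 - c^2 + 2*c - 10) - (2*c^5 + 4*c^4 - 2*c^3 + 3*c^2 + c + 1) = 6*c^5 - 4*c^4 - 4*c^3 - 4*c^2 + c - 11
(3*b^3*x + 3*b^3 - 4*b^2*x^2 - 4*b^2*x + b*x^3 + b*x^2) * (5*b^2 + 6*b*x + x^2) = 15*b^5*x + 15*b^5 - 2*b^4*x^2 - 2*b^4*x - 16*b^3*x^3 - 16*b^3*x^2 + 2*b^2*x^4 + 2*b^2*x^3 + b*x^5 + b*x^4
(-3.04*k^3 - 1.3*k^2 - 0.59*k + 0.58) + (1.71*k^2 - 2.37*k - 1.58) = -3.04*k^3 + 0.41*k^2 - 2.96*k - 1.0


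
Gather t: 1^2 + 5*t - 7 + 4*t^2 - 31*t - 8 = 4*t^2 - 26*t - 14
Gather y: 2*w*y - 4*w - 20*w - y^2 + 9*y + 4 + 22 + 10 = -24*w - y^2 + y*(2*w + 9) + 36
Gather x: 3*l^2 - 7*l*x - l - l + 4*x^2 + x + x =3*l^2 - 2*l + 4*x^2 + x*(2 - 7*l)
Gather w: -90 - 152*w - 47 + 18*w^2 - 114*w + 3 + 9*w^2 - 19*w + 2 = 27*w^2 - 285*w - 132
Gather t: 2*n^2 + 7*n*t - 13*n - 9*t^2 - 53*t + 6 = 2*n^2 - 13*n - 9*t^2 + t*(7*n - 53) + 6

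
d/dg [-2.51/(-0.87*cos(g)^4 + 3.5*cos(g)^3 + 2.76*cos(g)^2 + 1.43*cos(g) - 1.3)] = (8.7348*cos(g)^3 - 26.355*cos(g)^2 - 13.8552*cos(g) - 3.5893)*sin(g)/(-0.87*cos(g)^4 + 3.5*cos(g)^3 + 2.76*cos(g)^2 + 1.43*cos(g) - 1.3)^2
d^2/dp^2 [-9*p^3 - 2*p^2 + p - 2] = -54*p - 4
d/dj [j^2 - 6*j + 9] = 2*j - 6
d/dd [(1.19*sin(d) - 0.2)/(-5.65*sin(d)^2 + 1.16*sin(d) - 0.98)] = (6.7235*sin(d)^2 - 2.26*sin(d) - 0.9342)*cos(d)/(31.9225*sin(d)^4 - 13.108*sin(d)^3 + 12.4196*sin(d)^2 - 2.2736*sin(d) + 0.9604)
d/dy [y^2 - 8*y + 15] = 2*y - 8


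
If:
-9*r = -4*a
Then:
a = 9*r/4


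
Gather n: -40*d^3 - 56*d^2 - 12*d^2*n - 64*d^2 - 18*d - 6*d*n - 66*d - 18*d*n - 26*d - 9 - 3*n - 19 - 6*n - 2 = -40*d^3 - 120*d^2 - 110*d + n*(-12*d^2 - 24*d - 9) - 30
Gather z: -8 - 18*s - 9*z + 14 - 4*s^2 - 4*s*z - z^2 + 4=-4*s^2 - 18*s - z^2 + z*(-4*s - 9) + 10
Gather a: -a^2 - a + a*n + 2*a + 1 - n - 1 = -a^2 + a*(n + 1) - n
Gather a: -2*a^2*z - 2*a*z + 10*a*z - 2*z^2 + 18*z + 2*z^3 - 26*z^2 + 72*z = -2*a^2*z + 8*a*z + 2*z^3 - 28*z^2 + 90*z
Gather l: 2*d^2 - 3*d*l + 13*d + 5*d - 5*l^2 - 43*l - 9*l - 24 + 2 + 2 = 2*d^2 + 18*d - 5*l^2 + l*(-3*d - 52) - 20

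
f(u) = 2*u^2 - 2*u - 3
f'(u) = 4*u - 2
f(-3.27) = 24.93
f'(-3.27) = -15.08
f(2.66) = 5.83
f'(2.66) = 8.64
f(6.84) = 76.89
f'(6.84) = 25.36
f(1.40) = -1.88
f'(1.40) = 3.60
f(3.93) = 20.03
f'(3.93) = 13.72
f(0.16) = -3.27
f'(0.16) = -1.36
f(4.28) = 25.08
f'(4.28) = 15.12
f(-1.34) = 3.27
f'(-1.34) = -7.36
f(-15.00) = 477.00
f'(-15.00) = -62.00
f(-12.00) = 309.00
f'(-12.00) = -50.00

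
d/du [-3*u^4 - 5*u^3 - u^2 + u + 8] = -12*u^3 - 15*u^2 - 2*u + 1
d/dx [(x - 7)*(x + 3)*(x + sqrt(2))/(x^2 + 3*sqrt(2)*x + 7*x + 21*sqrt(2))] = (-(x - 7)*(x + 3)*(x + sqrt(2))*(2*x + 3*sqrt(2) + 7) + ((x - 7)*(x + 3) + (x - 7)*(x + sqrt(2)) + (x + 3)*(x + sqrt(2)))*(x^2 + 3*sqrt(2)*x + 7*x + 21*sqrt(2)))/(x^2 + 3*sqrt(2)*x + 7*x + 21*sqrt(2))^2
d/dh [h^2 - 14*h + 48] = 2*h - 14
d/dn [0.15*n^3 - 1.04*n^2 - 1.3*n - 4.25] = 0.45*n^2 - 2.08*n - 1.3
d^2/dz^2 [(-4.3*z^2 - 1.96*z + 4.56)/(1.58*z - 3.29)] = (-7.105427357601e-15*z^2 - 90.697036)/(3.944312*z^3 - 24.639468*z^2 + 51.306234*z - 35.611289)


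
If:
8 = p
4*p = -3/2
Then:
No Solution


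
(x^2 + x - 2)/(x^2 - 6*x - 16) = (x - 1)/(x - 8)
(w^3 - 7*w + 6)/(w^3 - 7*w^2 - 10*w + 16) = (w^2 + w - 6)/(w^2 - 6*w - 16)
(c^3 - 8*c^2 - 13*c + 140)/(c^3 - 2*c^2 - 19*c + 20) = (c - 7)/(c - 1)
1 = 1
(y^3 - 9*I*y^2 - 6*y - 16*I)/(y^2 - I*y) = (y^3 - 9*I*y^2 - 6*y - 16*I)/(y*(y - I))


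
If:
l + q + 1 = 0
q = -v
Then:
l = v - 1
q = -v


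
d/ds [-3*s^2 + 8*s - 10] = 8 - 6*s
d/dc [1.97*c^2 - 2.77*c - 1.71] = 3.94*c - 2.77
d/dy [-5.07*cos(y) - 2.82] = 5.07*sin(y)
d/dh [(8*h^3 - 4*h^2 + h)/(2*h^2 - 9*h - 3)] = (16*h^4 - 144*h^3 - 38*h^2 + 24*h - 3)/(4*h^4 - 36*h^3 + 69*h^2 + 54*h + 9)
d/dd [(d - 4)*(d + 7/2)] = 2*d - 1/2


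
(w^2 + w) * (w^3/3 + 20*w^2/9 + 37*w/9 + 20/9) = w^5/3 + 23*w^4/9 + 19*w^3/3 + 19*w^2/3 + 20*w/9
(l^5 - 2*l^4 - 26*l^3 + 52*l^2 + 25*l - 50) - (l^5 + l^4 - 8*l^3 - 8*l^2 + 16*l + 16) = -3*l^4 - 18*l^3 + 60*l^2 + 9*l - 66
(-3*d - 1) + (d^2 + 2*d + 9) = d^2 - d + 8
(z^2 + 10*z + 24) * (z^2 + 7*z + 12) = z^4 + 17*z^3 + 106*z^2 + 288*z + 288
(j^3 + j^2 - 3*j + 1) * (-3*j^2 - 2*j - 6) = -3*j^5 - 5*j^4 + j^3 - 3*j^2 + 16*j - 6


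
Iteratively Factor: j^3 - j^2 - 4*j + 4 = (j - 1)*(j^2 - 4) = (j - 1)*(j + 2)*(j - 2)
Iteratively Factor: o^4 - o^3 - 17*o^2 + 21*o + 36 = (o + 4)*(o^3 - 5*o^2 + 3*o + 9) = (o + 1)*(o + 4)*(o^2 - 6*o + 9) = (o - 3)*(o + 1)*(o + 4)*(o - 3)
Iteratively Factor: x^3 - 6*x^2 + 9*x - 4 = (x - 1)*(x^2 - 5*x + 4) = (x - 4)*(x - 1)*(x - 1)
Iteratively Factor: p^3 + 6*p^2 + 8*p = (p + 2)*(p^2 + 4*p) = (p + 2)*(p + 4)*(p)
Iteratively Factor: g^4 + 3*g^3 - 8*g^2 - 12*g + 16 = (g - 2)*(g^3 + 5*g^2 + 2*g - 8) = (g - 2)*(g + 2)*(g^2 + 3*g - 4) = (g - 2)*(g + 2)*(g + 4)*(g - 1)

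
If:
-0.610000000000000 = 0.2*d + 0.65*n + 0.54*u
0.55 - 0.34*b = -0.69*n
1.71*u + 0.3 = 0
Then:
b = 2.02941176470588*n + 1.61764705882353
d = -3.25*n - 2.57631578947368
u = -0.18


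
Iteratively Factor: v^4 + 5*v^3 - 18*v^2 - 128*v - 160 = (v + 4)*(v^3 + v^2 - 22*v - 40) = (v - 5)*(v + 4)*(v^2 + 6*v + 8) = (v - 5)*(v + 2)*(v + 4)*(v + 4)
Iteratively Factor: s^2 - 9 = (s - 3)*(s + 3)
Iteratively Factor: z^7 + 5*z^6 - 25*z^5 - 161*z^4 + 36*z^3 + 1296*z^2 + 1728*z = (z - 4)*(z^6 + 9*z^5 + 11*z^4 - 117*z^3 - 432*z^2 - 432*z) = (z - 4)*(z + 3)*(z^5 + 6*z^4 - 7*z^3 - 96*z^2 - 144*z) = z*(z - 4)*(z + 3)*(z^4 + 6*z^3 - 7*z^2 - 96*z - 144) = z*(z - 4)*(z + 3)^2*(z^3 + 3*z^2 - 16*z - 48) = z*(z - 4)*(z + 3)^3*(z^2 - 16) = z*(z - 4)*(z + 3)^3*(z + 4)*(z - 4)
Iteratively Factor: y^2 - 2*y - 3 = (y - 3)*(y + 1)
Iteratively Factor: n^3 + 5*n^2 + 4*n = (n + 4)*(n^2 + n) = n*(n + 4)*(n + 1)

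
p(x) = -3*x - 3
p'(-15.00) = -3.00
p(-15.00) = 42.00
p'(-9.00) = -3.00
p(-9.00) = 24.00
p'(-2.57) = -3.00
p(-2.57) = 4.71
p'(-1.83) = -3.00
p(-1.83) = 2.49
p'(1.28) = -3.00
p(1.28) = -6.84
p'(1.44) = -3.00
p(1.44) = -7.32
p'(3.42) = -3.00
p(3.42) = -13.26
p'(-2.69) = -3.00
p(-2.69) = 5.07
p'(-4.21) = -3.00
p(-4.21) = 9.63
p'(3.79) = -3.00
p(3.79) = -14.37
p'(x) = -3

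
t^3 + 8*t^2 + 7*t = t*(t + 1)*(t + 7)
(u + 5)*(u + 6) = u^2 + 11*u + 30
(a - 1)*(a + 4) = a^2 + 3*a - 4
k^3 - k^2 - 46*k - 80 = (k - 8)*(k + 2)*(k + 5)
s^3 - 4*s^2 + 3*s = s*(s - 3)*(s - 1)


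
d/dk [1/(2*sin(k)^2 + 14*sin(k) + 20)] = -(2*sin(k) + 7)*cos(k)/(2*(sin(k)^2 + 7*sin(k) + 10)^2)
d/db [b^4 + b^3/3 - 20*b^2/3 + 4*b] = 4*b^3 + b^2 - 40*b/3 + 4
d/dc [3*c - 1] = 3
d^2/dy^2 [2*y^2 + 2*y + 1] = 4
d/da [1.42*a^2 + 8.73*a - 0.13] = 2.84*a + 8.73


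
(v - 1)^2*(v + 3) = v^3 + v^2 - 5*v + 3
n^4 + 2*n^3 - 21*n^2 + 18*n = n*(n - 3)*(n - 1)*(n + 6)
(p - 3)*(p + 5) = p^2 + 2*p - 15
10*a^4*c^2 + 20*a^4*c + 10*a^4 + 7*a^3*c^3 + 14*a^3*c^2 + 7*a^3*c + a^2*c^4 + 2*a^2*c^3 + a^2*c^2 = (2*a + c)*(5*a + c)*(a*c + a)^2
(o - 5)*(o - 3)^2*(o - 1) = o^4 - 12*o^3 + 50*o^2 - 84*o + 45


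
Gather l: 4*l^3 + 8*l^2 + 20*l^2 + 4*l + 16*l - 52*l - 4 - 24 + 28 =4*l^3 + 28*l^2 - 32*l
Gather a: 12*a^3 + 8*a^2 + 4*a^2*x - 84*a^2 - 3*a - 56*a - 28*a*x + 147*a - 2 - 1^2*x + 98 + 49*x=12*a^3 + a^2*(4*x - 76) + a*(88 - 28*x) + 48*x + 96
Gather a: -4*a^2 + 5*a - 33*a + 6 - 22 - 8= -4*a^2 - 28*a - 24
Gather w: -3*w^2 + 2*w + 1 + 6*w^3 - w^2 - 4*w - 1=6*w^3 - 4*w^2 - 2*w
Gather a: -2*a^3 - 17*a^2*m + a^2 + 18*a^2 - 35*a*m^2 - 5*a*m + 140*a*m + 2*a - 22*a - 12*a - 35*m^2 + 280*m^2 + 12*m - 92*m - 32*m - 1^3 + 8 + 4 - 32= -2*a^3 + a^2*(19 - 17*m) + a*(-35*m^2 + 135*m - 32) + 245*m^2 - 112*m - 21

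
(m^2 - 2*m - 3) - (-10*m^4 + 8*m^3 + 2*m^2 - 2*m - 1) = 10*m^4 - 8*m^3 - m^2 - 2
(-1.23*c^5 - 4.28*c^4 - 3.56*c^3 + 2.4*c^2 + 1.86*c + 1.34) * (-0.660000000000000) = 0.8118*c^5 + 2.8248*c^4 + 2.3496*c^3 - 1.584*c^2 - 1.2276*c - 0.8844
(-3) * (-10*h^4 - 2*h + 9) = 30*h^4 + 6*h - 27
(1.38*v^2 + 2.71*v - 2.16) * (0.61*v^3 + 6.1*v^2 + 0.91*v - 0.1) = 0.8418*v^5 + 10.0711*v^4 + 16.4692*v^3 - 10.8479*v^2 - 2.2366*v + 0.216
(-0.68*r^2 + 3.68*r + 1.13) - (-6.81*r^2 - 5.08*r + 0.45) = 6.13*r^2 + 8.76*r + 0.68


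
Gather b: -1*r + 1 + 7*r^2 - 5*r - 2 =7*r^2 - 6*r - 1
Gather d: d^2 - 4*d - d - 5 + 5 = d^2 - 5*d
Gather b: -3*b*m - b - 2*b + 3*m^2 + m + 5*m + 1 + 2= b*(-3*m - 3) + 3*m^2 + 6*m + 3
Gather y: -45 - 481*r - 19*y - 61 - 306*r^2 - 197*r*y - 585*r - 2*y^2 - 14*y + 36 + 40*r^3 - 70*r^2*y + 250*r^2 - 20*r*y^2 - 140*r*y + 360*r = 40*r^3 - 56*r^2 - 706*r + y^2*(-20*r - 2) + y*(-70*r^2 - 337*r - 33) - 70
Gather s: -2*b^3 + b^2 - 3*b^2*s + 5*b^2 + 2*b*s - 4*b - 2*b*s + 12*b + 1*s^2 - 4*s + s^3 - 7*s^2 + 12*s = -2*b^3 + 6*b^2 + 8*b + s^3 - 6*s^2 + s*(8 - 3*b^2)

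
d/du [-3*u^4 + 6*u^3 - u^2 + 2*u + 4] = -12*u^3 + 18*u^2 - 2*u + 2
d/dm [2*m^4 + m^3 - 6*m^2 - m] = 8*m^3 + 3*m^2 - 12*m - 1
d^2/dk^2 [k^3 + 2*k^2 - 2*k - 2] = 6*k + 4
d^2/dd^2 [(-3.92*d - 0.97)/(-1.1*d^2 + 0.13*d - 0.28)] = ((2.2*d - 0.13)*(3.92*d + 0.97)*(4.4*d - 0.26) - (25.872*d + 1.1148)*(1.1*d^2 - 0.13*d + 0.28))/(1.1*d^2 - 0.13*d + 0.28)^3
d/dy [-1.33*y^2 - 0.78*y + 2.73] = -2.66*y - 0.78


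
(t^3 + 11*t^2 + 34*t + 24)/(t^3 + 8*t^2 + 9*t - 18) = (t^2 + 5*t + 4)/(t^2 + 2*t - 3)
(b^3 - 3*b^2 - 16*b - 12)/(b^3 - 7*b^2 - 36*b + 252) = (b^2 + 3*b + 2)/(b^2 - b - 42)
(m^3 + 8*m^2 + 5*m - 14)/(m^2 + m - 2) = m + 7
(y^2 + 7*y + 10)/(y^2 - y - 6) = (y + 5)/(y - 3)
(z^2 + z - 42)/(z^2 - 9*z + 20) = (z^2 + z - 42)/(z^2 - 9*z + 20)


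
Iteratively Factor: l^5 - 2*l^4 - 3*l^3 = (l)*(l^4 - 2*l^3 - 3*l^2) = l*(l - 3)*(l^3 + l^2) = l^2*(l - 3)*(l^2 + l) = l^3*(l - 3)*(l + 1)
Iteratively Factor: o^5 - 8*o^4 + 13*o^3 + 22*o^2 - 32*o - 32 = (o + 1)*(o^4 - 9*o^3 + 22*o^2 - 32) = (o - 4)*(o + 1)*(o^3 - 5*o^2 + 2*o + 8) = (o - 4)^2*(o + 1)*(o^2 - o - 2) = (o - 4)^2*(o + 1)^2*(o - 2)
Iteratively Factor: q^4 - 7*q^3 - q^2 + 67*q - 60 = (q - 1)*(q^3 - 6*q^2 - 7*q + 60) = (q - 4)*(q - 1)*(q^2 - 2*q - 15) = (q - 5)*(q - 4)*(q - 1)*(q + 3)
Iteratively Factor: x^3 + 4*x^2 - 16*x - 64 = (x + 4)*(x^2 - 16) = (x - 4)*(x + 4)*(x + 4)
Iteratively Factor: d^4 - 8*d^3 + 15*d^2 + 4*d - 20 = (d - 5)*(d^3 - 3*d^2 + 4) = (d - 5)*(d + 1)*(d^2 - 4*d + 4) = (d - 5)*(d - 2)*(d + 1)*(d - 2)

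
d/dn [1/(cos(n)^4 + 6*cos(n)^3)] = 2*(2*cos(n) + 9)*sin(n)/((cos(n) + 6)^2*cos(n)^4)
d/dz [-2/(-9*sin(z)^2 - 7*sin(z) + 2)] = -2*(18*sin(z) + 7)*cos(z)/(9*sin(z)^2 + 7*sin(z) - 2)^2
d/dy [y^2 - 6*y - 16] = 2*y - 6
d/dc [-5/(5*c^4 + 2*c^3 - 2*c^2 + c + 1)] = 5*(20*c^3 + 6*c^2 - 4*c + 1)/(5*c^4 + 2*c^3 - 2*c^2 + c + 1)^2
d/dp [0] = 0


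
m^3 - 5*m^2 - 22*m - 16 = (m - 8)*(m + 1)*(m + 2)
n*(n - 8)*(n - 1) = n^3 - 9*n^2 + 8*n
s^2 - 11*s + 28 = (s - 7)*(s - 4)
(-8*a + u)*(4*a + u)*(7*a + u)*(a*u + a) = -224*a^4*u - 224*a^4 - 60*a^3*u^2 - 60*a^3*u + 3*a^2*u^3 + 3*a^2*u^2 + a*u^4 + a*u^3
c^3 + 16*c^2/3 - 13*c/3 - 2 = (c - 1)*(c + 1/3)*(c + 6)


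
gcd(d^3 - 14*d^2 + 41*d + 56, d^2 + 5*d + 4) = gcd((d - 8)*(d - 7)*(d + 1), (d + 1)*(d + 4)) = d + 1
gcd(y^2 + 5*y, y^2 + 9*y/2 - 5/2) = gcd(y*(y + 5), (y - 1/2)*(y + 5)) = y + 5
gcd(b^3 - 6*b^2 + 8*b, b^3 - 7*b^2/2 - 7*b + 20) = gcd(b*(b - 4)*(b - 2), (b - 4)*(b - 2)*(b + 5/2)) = b^2 - 6*b + 8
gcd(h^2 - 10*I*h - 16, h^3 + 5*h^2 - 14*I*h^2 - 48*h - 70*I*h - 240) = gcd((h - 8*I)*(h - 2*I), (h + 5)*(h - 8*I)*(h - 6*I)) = h - 8*I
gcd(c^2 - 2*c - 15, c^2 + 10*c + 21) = c + 3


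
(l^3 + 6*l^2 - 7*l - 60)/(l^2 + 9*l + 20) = l - 3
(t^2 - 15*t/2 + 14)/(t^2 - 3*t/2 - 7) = (t - 4)/(t + 2)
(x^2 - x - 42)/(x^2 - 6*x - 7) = (x + 6)/(x + 1)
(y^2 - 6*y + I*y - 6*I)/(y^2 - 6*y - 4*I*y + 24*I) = (y + I)/(y - 4*I)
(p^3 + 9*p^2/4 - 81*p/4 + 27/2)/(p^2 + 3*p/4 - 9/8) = 2*(p^2 + 3*p - 18)/(2*p + 3)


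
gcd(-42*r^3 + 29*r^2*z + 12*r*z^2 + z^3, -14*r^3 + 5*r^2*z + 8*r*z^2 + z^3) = -7*r^2 + 6*r*z + z^2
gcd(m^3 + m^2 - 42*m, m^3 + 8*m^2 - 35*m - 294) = m^2 + m - 42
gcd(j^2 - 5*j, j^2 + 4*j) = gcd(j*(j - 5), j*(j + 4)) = j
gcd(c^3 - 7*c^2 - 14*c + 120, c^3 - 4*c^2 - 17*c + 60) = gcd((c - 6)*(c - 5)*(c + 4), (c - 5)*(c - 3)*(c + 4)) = c^2 - c - 20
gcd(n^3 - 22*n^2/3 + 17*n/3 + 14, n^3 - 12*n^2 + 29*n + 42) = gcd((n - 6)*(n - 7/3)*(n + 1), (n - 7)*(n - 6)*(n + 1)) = n^2 - 5*n - 6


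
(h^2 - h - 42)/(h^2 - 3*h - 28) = (h + 6)/(h + 4)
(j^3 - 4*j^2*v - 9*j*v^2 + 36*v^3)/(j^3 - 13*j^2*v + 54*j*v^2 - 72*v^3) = (-j - 3*v)/(-j + 6*v)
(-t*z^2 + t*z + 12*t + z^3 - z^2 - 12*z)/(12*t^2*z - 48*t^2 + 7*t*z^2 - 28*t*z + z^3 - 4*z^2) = (-t*z - 3*t + z^2 + 3*z)/(12*t^2 + 7*t*z + z^2)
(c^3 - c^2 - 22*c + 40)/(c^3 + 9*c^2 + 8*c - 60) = (c - 4)/(c + 6)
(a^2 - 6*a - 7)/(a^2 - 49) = (a + 1)/(a + 7)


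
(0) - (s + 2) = -s - 2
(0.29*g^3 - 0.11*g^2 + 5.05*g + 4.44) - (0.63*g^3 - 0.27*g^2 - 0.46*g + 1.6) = -0.34*g^3 + 0.16*g^2 + 5.51*g + 2.84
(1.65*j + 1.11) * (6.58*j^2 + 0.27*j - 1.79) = 10.857*j^3 + 7.7493*j^2 - 2.6538*j - 1.9869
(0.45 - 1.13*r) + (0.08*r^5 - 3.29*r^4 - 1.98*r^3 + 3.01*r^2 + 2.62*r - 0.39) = 0.08*r^5 - 3.29*r^4 - 1.98*r^3 + 3.01*r^2 + 1.49*r + 0.06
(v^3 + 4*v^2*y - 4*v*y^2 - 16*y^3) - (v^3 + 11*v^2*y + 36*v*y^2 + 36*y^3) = -7*v^2*y - 40*v*y^2 - 52*y^3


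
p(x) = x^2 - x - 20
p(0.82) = -20.15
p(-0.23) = -19.72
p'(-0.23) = -1.46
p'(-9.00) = -19.00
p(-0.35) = -19.53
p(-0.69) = -18.83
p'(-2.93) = -6.86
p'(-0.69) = -2.38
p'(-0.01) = -1.02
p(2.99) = -14.05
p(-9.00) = 70.00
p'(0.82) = 0.64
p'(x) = 2*x - 1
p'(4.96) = 8.92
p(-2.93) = -8.49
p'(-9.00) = -19.00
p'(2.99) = 4.98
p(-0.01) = -19.99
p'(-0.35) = -1.70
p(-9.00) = 70.00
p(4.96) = -0.36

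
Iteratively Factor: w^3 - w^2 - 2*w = (w + 1)*(w^2 - 2*w) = (w - 2)*(w + 1)*(w)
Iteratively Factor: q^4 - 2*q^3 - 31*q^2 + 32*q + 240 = (q + 4)*(q^3 - 6*q^2 - 7*q + 60) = (q - 4)*(q + 4)*(q^2 - 2*q - 15) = (q - 4)*(q + 3)*(q + 4)*(q - 5)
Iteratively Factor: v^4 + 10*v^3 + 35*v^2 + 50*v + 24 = (v + 4)*(v^3 + 6*v^2 + 11*v + 6) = (v + 3)*(v + 4)*(v^2 + 3*v + 2) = (v + 2)*(v + 3)*(v + 4)*(v + 1)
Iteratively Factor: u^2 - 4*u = (u)*(u - 4)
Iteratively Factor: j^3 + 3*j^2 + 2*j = (j + 2)*(j^2 + j) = j*(j + 2)*(j + 1)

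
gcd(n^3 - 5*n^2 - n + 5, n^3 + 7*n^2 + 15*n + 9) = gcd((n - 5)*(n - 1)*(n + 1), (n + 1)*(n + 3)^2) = n + 1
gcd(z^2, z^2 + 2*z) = z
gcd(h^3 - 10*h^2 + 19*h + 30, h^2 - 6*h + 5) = h - 5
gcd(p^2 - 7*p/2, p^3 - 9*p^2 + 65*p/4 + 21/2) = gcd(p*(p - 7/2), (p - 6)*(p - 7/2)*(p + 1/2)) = p - 7/2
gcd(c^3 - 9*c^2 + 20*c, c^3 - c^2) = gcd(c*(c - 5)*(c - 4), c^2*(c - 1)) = c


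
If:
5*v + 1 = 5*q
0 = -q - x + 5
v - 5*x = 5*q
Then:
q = 126/5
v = 25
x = -101/5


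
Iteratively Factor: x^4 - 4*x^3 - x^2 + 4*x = (x - 4)*(x^3 - x) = x*(x - 4)*(x^2 - 1) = x*(x - 4)*(x + 1)*(x - 1)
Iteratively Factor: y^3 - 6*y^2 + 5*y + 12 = (y - 3)*(y^2 - 3*y - 4) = (y - 3)*(y + 1)*(y - 4)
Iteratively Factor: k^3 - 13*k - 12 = (k - 4)*(k^2 + 4*k + 3) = (k - 4)*(k + 1)*(k + 3)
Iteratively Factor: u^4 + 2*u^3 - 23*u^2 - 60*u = (u - 5)*(u^3 + 7*u^2 + 12*u) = u*(u - 5)*(u^2 + 7*u + 12) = u*(u - 5)*(u + 4)*(u + 3)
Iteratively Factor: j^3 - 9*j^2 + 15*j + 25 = (j - 5)*(j^2 - 4*j - 5) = (j - 5)^2*(j + 1)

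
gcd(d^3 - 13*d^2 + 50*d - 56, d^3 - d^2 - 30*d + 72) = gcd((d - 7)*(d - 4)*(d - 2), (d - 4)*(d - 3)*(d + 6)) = d - 4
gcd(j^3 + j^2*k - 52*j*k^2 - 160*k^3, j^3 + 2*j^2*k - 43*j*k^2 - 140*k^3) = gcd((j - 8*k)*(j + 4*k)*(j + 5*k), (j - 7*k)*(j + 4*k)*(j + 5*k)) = j^2 + 9*j*k + 20*k^2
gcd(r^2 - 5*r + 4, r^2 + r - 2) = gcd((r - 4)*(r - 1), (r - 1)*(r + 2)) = r - 1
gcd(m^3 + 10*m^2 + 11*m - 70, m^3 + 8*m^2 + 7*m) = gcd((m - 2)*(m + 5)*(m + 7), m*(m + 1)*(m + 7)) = m + 7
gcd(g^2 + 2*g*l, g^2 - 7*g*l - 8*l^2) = 1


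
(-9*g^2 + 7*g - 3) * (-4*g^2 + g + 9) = 36*g^4 - 37*g^3 - 62*g^2 + 60*g - 27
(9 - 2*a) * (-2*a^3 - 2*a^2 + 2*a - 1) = 4*a^4 - 14*a^3 - 22*a^2 + 20*a - 9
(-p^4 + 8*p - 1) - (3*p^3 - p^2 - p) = -p^4 - 3*p^3 + p^2 + 9*p - 1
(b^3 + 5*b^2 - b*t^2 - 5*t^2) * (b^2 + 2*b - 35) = b^5 + 7*b^4 - b^3*t^2 - 25*b^3 - 7*b^2*t^2 - 175*b^2 + 25*b*t^2 + 175*t^2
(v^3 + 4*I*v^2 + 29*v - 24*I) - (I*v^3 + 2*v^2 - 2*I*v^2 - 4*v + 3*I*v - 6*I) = v^3 - I*v^3 - 2*v^2 + 6*I*v^2 + 33*v - 3*I*v - 18*I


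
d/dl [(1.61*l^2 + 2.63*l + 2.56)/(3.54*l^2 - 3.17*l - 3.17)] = (-14.4139*l^2 - 28.3322*l - 0.2219)/(12.5316*l^4 - 22.4436*l^3 - 12.3947*l^2 + 20.0978*l + 10.0489)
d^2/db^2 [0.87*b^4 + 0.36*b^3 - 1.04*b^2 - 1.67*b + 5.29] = 10.44*b^2 + 2.16*b - 2.08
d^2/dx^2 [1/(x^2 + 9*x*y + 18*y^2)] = 2*(-x^2 - 9*x*y - 18*y^2 + (2*x + 9*y)^2)/(x^2 + 9*x*y + 18*y^2)^3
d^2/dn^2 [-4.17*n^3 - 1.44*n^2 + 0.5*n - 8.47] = -25.02*n - 2.88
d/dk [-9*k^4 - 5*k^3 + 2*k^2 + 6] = k*(-36*k^2 - 15*k + 4)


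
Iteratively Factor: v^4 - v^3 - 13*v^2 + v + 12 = (v + 3)*(v^3 - 4*v^2 - v + 4) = (v - 4)*(v + 3)*(v^2 - 1) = (v - 4)*(v + 1)*(v + 3)*(v - 1)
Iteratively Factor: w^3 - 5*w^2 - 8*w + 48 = (w - 4)*(w^2 - w - 12) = (w - 4)*(w + 3)*(w - 4)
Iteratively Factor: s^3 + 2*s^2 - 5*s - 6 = (s + 3)*(s^2 - s - 2) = (s - 2)*(s + 3)*(s + 1)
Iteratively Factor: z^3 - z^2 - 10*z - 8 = (z + 2)*(z^2 - 3*z - 4) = (z + 1)*(z + 2)*(z - 4)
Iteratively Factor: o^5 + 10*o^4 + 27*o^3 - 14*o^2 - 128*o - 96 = (o + 1)*(o^4 + 9*o^3 + 18*o^2 - 32*o - 96) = (o + 1)*(o + 4)*(o^3 + 5*o^2 - 2*o - 24) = (o - 2)*(o + 1)*(o + 4)*(o^2 + 7*o + 12) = (o - 2)*(o + 1)*(o + 3)*(o + 4)*(o + 4)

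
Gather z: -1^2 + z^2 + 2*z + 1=z^2 + 2*z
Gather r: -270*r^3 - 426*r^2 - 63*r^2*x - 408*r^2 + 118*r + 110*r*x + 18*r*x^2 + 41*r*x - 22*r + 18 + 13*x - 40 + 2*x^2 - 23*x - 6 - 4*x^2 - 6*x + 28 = -270*r^3 + r^2*(-63*x - 834) + r*(18*x^2 + 151*x + 96) - 2*x^2 - 16*x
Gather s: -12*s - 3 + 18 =15 - 12*s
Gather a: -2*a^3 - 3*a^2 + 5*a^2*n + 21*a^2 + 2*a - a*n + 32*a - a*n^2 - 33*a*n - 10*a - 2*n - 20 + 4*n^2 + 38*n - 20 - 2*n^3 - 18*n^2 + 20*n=-2*a^3 + a^2*(5*n + 18) + a*(-n^2 - 34*n + 24) - 2*n^3 - 14*n^2 + 56*n - 40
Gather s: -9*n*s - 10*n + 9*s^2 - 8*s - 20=-10*n + 9*s^2 + s*(-9*n - 8) - 20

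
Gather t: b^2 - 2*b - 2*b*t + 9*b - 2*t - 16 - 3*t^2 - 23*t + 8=b^2 + 7*b - 3*t^2 + t*(-2*b - 25) - 8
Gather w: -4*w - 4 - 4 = -4*w - 8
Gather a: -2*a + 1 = 1 - 2*a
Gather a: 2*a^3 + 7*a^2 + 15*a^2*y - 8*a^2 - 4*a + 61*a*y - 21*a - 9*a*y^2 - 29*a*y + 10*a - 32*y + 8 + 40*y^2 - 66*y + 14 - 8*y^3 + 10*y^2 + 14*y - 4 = 2*a^3 + a^2*(15*y - 1) + a*(-9*y^2 + 32*y - 15) - 8*y^3 + 50*y^2 - 84*y + 18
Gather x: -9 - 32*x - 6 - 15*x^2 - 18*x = -15*x^2 - 50*x - 15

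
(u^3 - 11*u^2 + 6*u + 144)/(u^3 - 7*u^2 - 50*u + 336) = (u + 3)/(u + 7)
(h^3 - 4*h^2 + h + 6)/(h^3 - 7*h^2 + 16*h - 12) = (h + 1)/(h - 2)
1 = 1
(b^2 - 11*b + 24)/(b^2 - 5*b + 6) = (b - 8)/(b - 2)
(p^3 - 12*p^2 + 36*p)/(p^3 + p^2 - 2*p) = (p^2 - 12*p + 36)/(p^2 + p - 2)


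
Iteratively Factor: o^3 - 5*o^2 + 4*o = (o)*(o^2 - 5*o + 4) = o*(o - 1)*(o - 4)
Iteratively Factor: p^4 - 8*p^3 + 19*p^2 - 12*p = (p - 3)*(p^3 - 5*p^2 + 4*p) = (p - 3)*(p - 1)*(p^2 - 4*p) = (p - 4)*(p - 3)*(p - 1)*(p)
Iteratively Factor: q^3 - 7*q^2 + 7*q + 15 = (q - 5)*(q^2 - 2*q - 3) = (q - 5)*(q - 3)*(q + 1)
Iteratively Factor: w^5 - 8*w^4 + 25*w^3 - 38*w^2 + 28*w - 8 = (w - 1)*(w^4 - 7*w^3 + 18*w^2 - 20*w + 8) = (w - 1)^2*(w^3 - 6*w^2 + 12*w - 8) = (w - 2)*(w - 1)^2*(w^2 - 4*w + 4) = (w - 2)^2*(w - 1)^2*(w - 2)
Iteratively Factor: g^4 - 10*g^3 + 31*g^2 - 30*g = (g - 5)*(g^3 - 5*g^2 + 6*g) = (g - 5)*(g - 2)*(g^2 - 3*g) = g*(g - 5)*(g - 2)*(g - 3)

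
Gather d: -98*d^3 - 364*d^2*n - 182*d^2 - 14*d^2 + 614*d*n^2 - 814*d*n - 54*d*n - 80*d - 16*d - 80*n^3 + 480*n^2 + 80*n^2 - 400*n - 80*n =-98*d^3 + d^2*(-364*n - 196) + d*(614*n^2 - 868*n - 96) - 80*n^3 + 560*n^2 - 480*n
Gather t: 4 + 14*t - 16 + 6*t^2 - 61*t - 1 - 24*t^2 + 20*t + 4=-18*t^2 - 27*t - 9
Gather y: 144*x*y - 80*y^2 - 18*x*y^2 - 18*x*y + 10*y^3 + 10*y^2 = 126*x*y + 10*y^3 + y^2*(-18*x - 70)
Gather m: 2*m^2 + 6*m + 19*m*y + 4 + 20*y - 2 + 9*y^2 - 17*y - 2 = 2*m^2 + m*(19*y + 6) + 9*y^2 + 3*y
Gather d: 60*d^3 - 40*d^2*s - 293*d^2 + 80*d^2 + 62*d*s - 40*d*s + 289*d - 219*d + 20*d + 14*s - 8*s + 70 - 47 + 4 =60*d^3 + d^2*(-40*s - 213) + d*(22*s + 90) + 6*s + 27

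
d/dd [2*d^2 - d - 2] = 4*d - 1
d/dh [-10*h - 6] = -10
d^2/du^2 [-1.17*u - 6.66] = 0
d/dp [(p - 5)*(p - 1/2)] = 2*p - 11/2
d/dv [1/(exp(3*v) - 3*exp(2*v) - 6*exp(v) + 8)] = 3*(-exp(2*v) + 2*exp(v) + 2)*exp(v)/(exp(3*v) - 3*exp(2*v) - 6*exp(v) + 8)^2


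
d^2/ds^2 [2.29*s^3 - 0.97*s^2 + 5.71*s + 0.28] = 13.74*s - 1.94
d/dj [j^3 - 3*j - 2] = 3*j^2 - 3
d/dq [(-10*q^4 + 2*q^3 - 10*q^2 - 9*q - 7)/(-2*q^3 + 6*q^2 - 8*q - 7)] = (20*q^6 - 120*q^5 + 232*q^4 + 212*q^3 + 50*q^2 + 224*q + 7)/(4*q^6 - 24*q^5 + 68*q^4 - 68*q^3 - 20*q^2 + 112*q + 49)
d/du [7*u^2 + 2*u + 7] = 14*u + 2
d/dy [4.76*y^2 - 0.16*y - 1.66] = 9.52*y - 0.16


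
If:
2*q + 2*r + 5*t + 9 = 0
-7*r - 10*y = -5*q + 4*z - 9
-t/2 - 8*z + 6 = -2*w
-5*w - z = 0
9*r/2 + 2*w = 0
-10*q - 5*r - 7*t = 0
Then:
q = 5865/3397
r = 261/3397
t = -8565/3397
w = -2349/13588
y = 23163/16985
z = 11745/13588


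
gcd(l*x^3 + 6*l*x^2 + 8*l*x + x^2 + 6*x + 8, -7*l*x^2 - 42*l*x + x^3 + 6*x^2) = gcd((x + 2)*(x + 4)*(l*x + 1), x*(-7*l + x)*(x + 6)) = 1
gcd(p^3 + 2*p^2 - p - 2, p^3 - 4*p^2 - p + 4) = p^2 - 1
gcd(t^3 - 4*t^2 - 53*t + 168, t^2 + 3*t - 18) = t - 3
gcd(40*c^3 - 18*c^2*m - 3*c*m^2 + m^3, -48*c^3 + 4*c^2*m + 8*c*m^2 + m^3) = 8*c^2 - 2*c*m - m^2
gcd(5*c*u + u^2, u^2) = u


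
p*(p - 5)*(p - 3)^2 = p^4 - 11*p^3 + 39*p^2 - 45*p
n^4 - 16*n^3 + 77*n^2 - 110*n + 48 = (n - 8)*(n - 6)*(n - 1)^2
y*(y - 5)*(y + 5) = y^3 - 25*y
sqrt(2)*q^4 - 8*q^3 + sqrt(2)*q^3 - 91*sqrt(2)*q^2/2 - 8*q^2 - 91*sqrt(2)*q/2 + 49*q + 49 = (q - 7*sqrt(2))*(q - sqrt(2)/2)*(q + 7*sqrt(2)/2)*(sqrt(2)*q + sqrt(2))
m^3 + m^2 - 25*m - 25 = (m - 5)*(m + 1)*(m + 5)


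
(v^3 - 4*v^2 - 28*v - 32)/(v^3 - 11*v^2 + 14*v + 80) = (v + 2)/(v - 5)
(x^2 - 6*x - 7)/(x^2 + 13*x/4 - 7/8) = 8*(x^2 - 6*x - 7)/(8*x^2 + 26*x - 7)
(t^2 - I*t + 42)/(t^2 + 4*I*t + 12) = (t - 7*I)/(t - 2*I)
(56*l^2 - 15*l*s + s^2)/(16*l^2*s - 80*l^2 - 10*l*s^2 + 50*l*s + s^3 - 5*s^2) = (-7*l + s)/(-2*l*s + 10*l + s^2 - 5*s)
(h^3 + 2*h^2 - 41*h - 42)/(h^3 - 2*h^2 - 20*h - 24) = (h^2 + 8*h + 7)/(h^2 + 4*h + 4)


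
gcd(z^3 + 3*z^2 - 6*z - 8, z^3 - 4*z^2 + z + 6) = z^2 - z - 2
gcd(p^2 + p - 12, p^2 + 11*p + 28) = p + 4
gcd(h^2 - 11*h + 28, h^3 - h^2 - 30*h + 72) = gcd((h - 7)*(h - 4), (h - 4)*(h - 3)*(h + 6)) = h - 4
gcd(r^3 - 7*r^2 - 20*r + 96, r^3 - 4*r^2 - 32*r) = r^2 - 4*r - 32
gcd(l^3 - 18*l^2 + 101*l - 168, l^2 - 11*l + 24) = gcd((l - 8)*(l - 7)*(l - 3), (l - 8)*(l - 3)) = l^2 - 11*l + 24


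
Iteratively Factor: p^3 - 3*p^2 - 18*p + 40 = (p - 5)*(p^2 + 2*p - 8) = (p - 5)*(p - 2)*(p + 4)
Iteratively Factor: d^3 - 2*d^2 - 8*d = (d - 4)*(d^2 + 2*d) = d*(d - 4)*(d + 2)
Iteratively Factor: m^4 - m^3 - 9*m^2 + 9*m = (m - 1)*(m^3 - 9*m) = (m - 1)*(m + 3)*(m^2 - 3*m) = (m - 3)*(m - 1)*(m + 3)*(m)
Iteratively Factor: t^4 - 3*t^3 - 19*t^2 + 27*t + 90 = (t + 3)*(t^3 - 6*t^2 - t + 30) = (t + 2)*(t + 3)*(t^2 - 8*t + 15) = (t - 3)*(t + 2)*(t + 3)*(t - 5)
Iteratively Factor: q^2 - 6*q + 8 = (q - 2)*(q - 4)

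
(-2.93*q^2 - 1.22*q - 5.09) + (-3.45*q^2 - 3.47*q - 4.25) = -6.38*q^2 - 4.69*q - 9.34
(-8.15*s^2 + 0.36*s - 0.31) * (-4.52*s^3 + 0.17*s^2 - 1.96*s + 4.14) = 36.838*s^5 - 3.0127*s^4 + 17.4364*s^3 - 34.4993*s^2 + 2.098*s - 1.2834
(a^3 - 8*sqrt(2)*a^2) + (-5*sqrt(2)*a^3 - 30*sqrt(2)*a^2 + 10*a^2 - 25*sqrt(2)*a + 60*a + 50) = -5*sqrt(2)*a^3 + a^3 - 38*sqrt(2)*a^2 + 10*a^2 - 25*sqrt(2)*a + 60*a + 50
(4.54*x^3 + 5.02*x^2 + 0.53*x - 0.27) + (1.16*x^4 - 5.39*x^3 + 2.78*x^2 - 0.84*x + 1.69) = 1.16*x^4 - 0.85*x^3 + 7.8*x^2 - 0.31*x + 1.42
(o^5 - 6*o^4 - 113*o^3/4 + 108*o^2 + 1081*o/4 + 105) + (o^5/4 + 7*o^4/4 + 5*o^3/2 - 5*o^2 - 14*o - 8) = 5*o^5/4 - 17*o^4/4 - 103*o^3/4 + 103*o^2 + 1025*o/4 + 97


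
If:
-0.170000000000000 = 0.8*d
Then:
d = -0.21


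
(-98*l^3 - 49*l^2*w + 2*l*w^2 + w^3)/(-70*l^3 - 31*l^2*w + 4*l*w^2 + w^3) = (-7*l + w)/(-5*l + w)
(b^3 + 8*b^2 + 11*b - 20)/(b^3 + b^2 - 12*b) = (b^2 + 4*b - 5)/(b*(b - 3))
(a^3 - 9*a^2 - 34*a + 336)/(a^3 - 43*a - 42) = (a - 8)/(a + 1)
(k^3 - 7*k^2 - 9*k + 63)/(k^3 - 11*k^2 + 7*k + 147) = (k - 3)/(k - 7)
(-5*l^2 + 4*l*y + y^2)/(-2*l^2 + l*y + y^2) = (5*l + y)/(2*l + y)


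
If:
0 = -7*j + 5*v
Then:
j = 5*v/7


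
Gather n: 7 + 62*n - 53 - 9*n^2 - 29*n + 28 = -9*n^2 + 33*n - 18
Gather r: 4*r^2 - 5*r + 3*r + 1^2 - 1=4*r^2 - 2*r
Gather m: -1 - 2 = -3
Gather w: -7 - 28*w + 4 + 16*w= -12*w - 3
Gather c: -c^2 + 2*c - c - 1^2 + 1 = -c^2 + c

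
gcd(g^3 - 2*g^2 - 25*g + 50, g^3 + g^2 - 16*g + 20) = g^2 + 3*g - 10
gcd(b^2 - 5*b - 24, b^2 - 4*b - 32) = b - 8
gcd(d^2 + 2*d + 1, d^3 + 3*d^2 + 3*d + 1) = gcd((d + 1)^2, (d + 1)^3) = d^2 + 2*d + 1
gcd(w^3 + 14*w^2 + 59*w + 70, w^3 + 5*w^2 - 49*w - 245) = w^2 + 12*w + 35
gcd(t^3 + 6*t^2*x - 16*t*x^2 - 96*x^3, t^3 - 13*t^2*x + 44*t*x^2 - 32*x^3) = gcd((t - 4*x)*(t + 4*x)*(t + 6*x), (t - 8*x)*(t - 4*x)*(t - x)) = -t + 4*x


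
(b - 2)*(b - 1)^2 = b^3 - 4*b^2 + 5*b - 2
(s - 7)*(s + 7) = s^2 - 49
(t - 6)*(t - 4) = t^2 - 10*t + 24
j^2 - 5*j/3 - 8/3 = (j - 8/3)*(j + 1)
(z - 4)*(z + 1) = z^2 - 3*z - 4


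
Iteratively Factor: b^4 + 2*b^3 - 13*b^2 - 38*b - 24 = (b + 3)*(b^3 - b^2 - 10*b - 8) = (b - 4)*(b + 3)*(b^2 + 3*b + 2) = (b - 4)*(b + 1)*(b + 3)*(b + 2)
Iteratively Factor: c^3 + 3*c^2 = (c)*(c^2 + 3*c) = c*(c + 3)*(c)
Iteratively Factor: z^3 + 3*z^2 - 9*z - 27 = (z + 3)*(z^2 - 9) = (z + 3)^2*(z - 3)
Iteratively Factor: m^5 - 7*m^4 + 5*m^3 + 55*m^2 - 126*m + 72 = (m - 2)*(m^4 - 5*m^3 - 5*m^2 + 45*m - 36) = (m - 3)*(m - 2)*(m^3 - 2*m^2 - 11*m + 12) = (m - 3)*(m - 2)*(m + 3)*(m^2 - 5*m + 4) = (m - 4)*(m - 3)*(m - 2)*(m + 3)*(m - 1)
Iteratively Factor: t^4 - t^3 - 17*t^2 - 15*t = (t - 5)*(t^3 + 4*t^2 + 3*t) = (t - 5)*(t + 1)*(t^2 + 3*t) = t*(t - 5)*(t + 1)*(t + 3)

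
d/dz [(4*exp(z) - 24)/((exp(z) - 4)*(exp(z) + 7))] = 4*(-exp(2*z) + 12*exp(z) - 10)*exp(z)/(exp(4*z) + 6*exp(3*z) - 47*exp(2*z) - 168*exp(z) + 784)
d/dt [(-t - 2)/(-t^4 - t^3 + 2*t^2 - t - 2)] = t*(2 - 3*t)/(t^6 - 2*t^5 + t^4 + 2*t^3 - 2*t^2 + 1)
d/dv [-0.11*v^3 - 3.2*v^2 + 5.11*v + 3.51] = -0.33*v^2 - 6.4*v + 5.11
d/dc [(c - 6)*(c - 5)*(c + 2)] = 3*c^2 - 18*c + 8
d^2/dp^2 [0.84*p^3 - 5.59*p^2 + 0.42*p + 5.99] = 5.04*p - 11.18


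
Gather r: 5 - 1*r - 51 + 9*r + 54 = 8*r + 8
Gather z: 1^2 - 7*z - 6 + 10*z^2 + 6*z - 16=10*z^2 - z - 21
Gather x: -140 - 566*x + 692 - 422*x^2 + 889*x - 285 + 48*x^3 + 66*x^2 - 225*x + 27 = 48*x^3 - 356*x^2 + 98*x + 294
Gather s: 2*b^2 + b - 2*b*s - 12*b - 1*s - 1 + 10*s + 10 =2*b^2 - 11*b + s*(9 - 2*b) + 9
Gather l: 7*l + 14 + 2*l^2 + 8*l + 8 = 2*l^2 + 15*l + 22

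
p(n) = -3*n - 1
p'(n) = -3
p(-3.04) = 8.12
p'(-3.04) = -3.00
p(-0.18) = -0.46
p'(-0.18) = -3.00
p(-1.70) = 4.10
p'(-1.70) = -3.00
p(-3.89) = 10.67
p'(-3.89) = -3.00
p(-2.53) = 6.59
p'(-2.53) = -3.00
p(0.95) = -3.85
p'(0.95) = -3.00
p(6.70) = -21.10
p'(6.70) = -3.00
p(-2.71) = 7.13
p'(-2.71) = -3.00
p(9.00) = -28.00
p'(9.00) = -3.00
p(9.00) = -28.00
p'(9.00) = -3.00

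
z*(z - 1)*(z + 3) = z^3 + 2*z^2 - 3*z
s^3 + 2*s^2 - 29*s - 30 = (s - 5)*(s + 1)*(s + 6)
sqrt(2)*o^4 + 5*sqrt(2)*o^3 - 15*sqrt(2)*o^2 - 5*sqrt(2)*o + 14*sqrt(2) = (o - 2)*(o - 1)*(o + 7)*(sqrt(2)*o + sqrt(2))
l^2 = l^2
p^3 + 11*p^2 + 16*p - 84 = (p - 2)*(p + 6)*(p + 7)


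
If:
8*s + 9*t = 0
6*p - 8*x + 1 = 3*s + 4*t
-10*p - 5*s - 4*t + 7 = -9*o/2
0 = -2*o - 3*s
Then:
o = 432*x/157 - 1404/785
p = 236*x/157 - 87/314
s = 936/785 - 288*x/157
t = 256*x/157 - 832/785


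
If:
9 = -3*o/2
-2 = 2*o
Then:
No Solution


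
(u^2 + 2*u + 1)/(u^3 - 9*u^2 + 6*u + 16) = (u + 1)/(u^2 - 10*u + 16)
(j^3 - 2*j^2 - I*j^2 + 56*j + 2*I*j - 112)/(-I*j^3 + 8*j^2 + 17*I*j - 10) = (-j^3 + 2*j^2 + I*j^2 - 56*j - 2*I*j + 112)/(I*j^3 - 8*j^2 - 17*I*j + 10)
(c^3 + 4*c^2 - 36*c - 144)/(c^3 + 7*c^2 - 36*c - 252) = (c + 4)/(c + 7)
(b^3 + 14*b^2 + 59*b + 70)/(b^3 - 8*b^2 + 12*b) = (b^3 + 14*b^2 + 59*b + 70)/(b*(b^2 - 8*b + 12))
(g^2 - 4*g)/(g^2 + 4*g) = (g - 4)/(g + 4)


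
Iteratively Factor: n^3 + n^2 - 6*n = (n + 3)*(n^2 - 2*n) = (n - 2)*(n + 3)*(n)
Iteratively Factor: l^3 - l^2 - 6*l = (l)*(l^2 - l - 6) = l*(l - 3)*(l + 2)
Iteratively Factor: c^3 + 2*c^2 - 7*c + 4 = (c - 1)*(c^2 + 3*c - 4) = (c - 1)*(c + 4)*(c - 1)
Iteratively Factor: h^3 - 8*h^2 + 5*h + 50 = (h - 5)*(h^2 - 3*h - 10) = (h - 5)*(h + 2)*(h - 5)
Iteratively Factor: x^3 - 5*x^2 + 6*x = (x - 2)*(x^2 - 3*x) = (x - 3)*(x - 2)*(x)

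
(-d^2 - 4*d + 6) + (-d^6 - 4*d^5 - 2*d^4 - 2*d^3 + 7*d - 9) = -d^6 - 4*d^5 - 2*d^4 - 2*d^3 - d^2 + 3*d - 3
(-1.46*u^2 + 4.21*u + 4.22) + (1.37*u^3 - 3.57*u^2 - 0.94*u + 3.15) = 1.37*u^3 - 5.03*u^2 + 3.27*u + 7.37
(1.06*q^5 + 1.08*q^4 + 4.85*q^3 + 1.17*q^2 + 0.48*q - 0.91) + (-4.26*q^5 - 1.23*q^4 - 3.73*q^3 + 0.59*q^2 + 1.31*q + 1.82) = -3.2*q^5 - 0.15*q^4 + 1.12*q^3 + 1.76*q^2 + 1.79*q + 0.91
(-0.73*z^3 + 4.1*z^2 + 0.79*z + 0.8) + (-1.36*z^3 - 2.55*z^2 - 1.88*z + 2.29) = -2.09*z^3 + 1.55*z^2 - 1.09*z + 3.09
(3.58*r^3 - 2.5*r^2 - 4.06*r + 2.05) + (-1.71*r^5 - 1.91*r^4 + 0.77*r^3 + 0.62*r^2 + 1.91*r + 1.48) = -1.71*r^5 - 1.91*r^4 + 4.35*r^3 - 1.88*r^2 - 2.15*r + 3.53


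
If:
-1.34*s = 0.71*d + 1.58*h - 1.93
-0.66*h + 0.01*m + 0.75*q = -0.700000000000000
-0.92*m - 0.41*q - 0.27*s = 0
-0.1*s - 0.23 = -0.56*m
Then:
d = 0.785254394065799*s + 2.67479730563722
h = 0.0195531094921339 - 1.20096874670045*s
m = 0.178571428571429*s + 0.410714285714286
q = -1.05923344947735*s - 0.921602787456446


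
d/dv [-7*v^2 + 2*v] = 2 - 14*v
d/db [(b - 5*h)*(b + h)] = 2*b - 4*h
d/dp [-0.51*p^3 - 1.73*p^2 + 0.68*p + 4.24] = -1.53*p^2 - 3.46*p + 0.68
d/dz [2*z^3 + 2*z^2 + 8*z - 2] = 6*z^2 + 4*z + 8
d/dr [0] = 0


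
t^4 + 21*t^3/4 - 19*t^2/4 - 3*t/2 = t*(t - 1)*(t + 1/4)*(t + 6)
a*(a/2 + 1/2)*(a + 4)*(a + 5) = a^4/2 + 5*a^3 + 29*a^2/2 + 10*a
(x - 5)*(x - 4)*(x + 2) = x^3 - 7*x^2 + 2*x + 40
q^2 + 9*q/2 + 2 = (q + 1/2)*(q + 4)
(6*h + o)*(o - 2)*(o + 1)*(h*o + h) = 6*h^2*o^3 - 18*h^2*o - 12*h^2 + h*o^4 - 3*h*o^2 - 2*h*o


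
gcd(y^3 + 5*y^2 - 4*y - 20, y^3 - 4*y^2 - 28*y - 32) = y + 2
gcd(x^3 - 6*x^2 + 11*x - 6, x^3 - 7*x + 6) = x^2 - 3*x + 2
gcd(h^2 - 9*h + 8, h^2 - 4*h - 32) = h - 8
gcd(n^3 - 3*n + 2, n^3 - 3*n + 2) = n^3 - 3*n + 2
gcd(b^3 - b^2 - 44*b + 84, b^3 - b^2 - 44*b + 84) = b^3 - b^2 - 44*b + 84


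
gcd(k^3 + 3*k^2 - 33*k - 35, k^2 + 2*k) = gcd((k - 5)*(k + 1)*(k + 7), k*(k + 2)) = 1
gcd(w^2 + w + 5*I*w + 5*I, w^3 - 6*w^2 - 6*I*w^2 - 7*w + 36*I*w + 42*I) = w + 1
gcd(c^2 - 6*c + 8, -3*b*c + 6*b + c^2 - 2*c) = c - 2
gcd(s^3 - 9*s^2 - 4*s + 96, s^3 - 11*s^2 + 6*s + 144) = s^2 - 5*s - 24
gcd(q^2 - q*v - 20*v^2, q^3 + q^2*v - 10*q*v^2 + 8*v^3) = q + 4*v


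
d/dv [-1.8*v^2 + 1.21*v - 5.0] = 1.21 - 3.6*v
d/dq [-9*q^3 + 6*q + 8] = 6 - 27*q^2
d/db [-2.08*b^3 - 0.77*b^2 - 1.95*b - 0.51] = -6.24*b^2 - 1.54*b - 1.95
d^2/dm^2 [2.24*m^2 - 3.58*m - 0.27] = 4.48000000000000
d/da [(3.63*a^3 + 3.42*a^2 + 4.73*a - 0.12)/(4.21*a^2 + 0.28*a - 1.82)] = (15.2823*a^4 + 2.0328*a^3 - 38.7755*a^2 - 11.4384*a - 8.575)/(17.7241*a^4 + 2.3576*a^3 - 15.246*a^2 - 1.0192*a + 3.3124)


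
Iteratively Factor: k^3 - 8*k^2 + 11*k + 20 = (k + 1)*(k^2 - 9*k + 20) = (k - 4)*(k + 1)*(k - 5)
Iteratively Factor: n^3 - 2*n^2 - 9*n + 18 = (n - 3)*(n^2 + n - 6) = (n - 3)*(n + 3)*(n - 2)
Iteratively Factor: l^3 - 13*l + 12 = (l - 1)*(l^2 + l - 12) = (l - 1)*(l + 4)*(l - 3)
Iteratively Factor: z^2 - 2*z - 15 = (z - 5)*(z + 3)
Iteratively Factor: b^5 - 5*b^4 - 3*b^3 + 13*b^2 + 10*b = (b - 5)*(b^4 - 3*b^2 - 2*b) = (b - 5)*(b + 1)*(b^3 - b^2 - 2*b) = (b - 5)*(b + 1)^2*(b^2 - 2*b) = b*(b - 5)*(b + 1)^2*(b - 2)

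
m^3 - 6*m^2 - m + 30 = (m - 5)*(m - 3)*(m + 2)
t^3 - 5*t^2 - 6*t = t*(t - 6)*(t + 1)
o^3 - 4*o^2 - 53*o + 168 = (o - 8)*(o - 3)*(o + 7)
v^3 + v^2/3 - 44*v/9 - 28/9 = (v - 7/3)*(v + 2/3)*(v + 2)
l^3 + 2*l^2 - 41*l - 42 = (l - 6)*(l + 1)*(l + 7)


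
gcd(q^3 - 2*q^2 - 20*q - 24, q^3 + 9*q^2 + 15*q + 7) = 1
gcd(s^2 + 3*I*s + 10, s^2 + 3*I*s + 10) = s^2 + 3*I*s + 10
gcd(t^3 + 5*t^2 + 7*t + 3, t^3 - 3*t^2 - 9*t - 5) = t^2 + 2*t + 1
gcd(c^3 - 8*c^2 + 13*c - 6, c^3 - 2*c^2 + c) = c^2 - 2*c + 1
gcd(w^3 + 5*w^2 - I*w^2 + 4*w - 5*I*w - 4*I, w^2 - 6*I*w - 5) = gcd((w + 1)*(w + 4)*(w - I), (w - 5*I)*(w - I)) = w - I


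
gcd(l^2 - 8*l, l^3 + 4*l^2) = l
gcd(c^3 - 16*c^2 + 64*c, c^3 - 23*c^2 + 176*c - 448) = c^2 - 16*c + 64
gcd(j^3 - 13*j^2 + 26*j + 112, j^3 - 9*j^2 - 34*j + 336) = j^2 - 15*j + 56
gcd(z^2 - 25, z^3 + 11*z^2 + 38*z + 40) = z + 5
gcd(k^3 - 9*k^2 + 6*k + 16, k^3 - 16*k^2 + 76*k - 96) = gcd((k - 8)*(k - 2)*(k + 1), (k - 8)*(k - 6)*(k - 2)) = k^2 - 10*k + 16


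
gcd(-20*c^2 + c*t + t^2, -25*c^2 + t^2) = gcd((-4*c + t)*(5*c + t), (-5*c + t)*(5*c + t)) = 5*c + t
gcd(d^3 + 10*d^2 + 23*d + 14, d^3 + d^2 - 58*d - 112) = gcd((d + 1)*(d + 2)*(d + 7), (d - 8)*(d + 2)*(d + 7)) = d^2 + 9*d + 14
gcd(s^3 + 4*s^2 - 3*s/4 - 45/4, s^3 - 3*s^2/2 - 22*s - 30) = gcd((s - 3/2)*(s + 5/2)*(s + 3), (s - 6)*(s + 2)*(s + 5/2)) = s + 5/2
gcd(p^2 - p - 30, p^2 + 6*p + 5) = p + 5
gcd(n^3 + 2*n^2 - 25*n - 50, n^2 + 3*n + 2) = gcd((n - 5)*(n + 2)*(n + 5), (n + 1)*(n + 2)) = n + 2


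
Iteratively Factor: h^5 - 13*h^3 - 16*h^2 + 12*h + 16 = (h + 2)*(h^4 - 2*h^3 - 9*h^2 + 2*h + 8) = (h - 1)*(h + 2)*(h^3 - h^2 - 10*h - 8) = (h - 1)*(h + 1)*(h + 2)*(h^2 - 2*h - 8) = (h - 4)*(h - 1)*(h + 1)*(h + 2)*(h + 2)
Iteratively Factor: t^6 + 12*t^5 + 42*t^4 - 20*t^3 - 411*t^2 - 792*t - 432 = (t + 1)*(t^5 + 11*t^4 + 31*t^3 - 51*t^2 - 360*t - 432) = (t - 3)*(t + 1)*(t^4 + 14*t^3 + 73*t^2 + 168*t + 144) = (t - 3)*(t + 1)*(t + 3)*(t^3 + 11*t^2 + 40*t + 48) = (t - 3)*(t + 1)*(t + 3)*(t + 4)*(t^2 + 7*t + 12) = (t - 3)*(t + 1)*(t + 3)^2*(t + 4)*(t + 4)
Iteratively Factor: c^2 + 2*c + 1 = (c + 1)*(c + 1)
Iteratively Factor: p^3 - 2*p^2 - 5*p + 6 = (p - 3)*(p^2 + p - 2) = (p - 3)*(p + 2)*(p - 1)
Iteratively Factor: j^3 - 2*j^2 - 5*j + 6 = (j + 2)*(j^2 - 4*j + 3) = (j - 1)*(j + 2)*(j - 3)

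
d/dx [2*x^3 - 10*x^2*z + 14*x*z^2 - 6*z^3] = 6*x^2 - 20*x*z + 14*z^2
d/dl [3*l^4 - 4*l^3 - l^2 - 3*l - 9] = 12*l^3 - 12*l^2 - 2*l - 3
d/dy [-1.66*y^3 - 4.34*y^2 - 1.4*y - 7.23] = -4.98*y^2 - 8.68*y - 1.4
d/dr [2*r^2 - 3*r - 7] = 4*r - 3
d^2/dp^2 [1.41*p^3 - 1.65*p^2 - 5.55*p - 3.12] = 8.46*p - 3.3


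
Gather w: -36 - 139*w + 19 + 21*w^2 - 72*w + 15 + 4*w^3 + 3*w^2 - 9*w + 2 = 4*w^3 + 24*w^2 - 220*w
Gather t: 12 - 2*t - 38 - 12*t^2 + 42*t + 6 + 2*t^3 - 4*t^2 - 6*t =2*t^3 - 16*t^2 + 34*t - 20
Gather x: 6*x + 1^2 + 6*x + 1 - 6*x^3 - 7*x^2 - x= -6*x^3 - 7*x^2 + 11*x + 2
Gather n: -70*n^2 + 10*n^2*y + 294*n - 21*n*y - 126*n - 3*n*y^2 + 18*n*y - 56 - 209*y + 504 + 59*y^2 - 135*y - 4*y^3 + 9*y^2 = n^2*(10*y - 70) + n*(-3*y^2 - 3*y + 168) - 4*y^3 + 68*y^2 - 344*y + 448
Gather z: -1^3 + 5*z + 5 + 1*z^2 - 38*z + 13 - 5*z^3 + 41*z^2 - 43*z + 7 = -5*z^3 + 42*z^2 - 76*z + 24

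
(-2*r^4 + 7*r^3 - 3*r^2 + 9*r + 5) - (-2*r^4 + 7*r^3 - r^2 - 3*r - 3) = -2*r^2 + 12*r + 8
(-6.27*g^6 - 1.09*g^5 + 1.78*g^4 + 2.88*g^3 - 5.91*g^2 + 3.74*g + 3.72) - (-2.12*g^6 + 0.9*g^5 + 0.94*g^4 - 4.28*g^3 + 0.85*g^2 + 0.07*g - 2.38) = -4.15*g^6 - 1.99*g^5 + 0.84*g^4 + 7.16*g^3 - 6.76*g^2 + 3.67*g + 6.1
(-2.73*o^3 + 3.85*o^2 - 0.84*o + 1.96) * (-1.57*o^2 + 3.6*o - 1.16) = 4.2861*o^5 - 15.8725*o^4 + 18.3456*o^3 - 10.5672*o^2 + 8.0304*o - 2.2736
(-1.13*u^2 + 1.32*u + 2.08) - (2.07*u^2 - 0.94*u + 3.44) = -3.2*u^2 + 2.26*u - 1.36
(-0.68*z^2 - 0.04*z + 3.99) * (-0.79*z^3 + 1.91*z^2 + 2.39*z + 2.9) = 0.5372*z^5 - 1.2672*z^4 - 4.8537*z^3 + 5.5533*z^2 + 9.4201*z + 11.571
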